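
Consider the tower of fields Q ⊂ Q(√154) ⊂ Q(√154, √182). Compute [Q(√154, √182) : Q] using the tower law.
[Q(√154, √182) : Q] = 4

[Q(√154):Q] = 2 (min poly x^2 - 154, irreducible since 154 is squarefree > 1). For the top step, suppose √182 ∈ Q(√154), say √182 = c + d√154 with c, d ∈ Q. Squaring: 182 = c^2 + 154d^2 + 2cd√154. Since √154 ∉ Q this forces 2cd = 0. If d = 0 then √182 = c ∈ Q, contradicting 182 squarefree > 1. If c = 0 then 182 = 154d^2, so 154·182 = (154d)^2 is a perfect square in Q — but 154·182 = 28028 is not a perfect square (since 154 and 182 are distinct squarefree integers). Contradiction. Hence √182 ∉ Q(√154), so x^2 - 182 stays irreducible over Q(√154) and [Q(√154, √182) : Q(√154)] = 2. By the tower law, [Q(√154, √182) : Q] = 2 · 2 = 4.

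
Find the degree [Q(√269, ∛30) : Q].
[Q(√269, ∛30) : Q] = 6

Let L = Q(√269, ∛30). Since Q(√269) ⊂ L and [Q(√269):Q] = 2, the tower law gives 2 | [L:Q]. Likewise Q(∛30) ⊂ L with [Q(∛30):Q] = 3 (because 30 is not a perfect cube), so 3 | [L:Q]. As gcd(2,3) = 1, [L:Q] is divisible by 6. Conversely L is generated over Q by √269 and ∛30, so [L:Q] ≤ 2·3 = 6. Therefore [Q(√269, ∛30) : Q] = 6.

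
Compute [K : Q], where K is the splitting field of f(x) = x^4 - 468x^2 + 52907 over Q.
[K : Q] = 4

Solving the quadratic in x^2: x^2 = (468 ± √(468^2 - 4·52907))/2 = (468 ± √7396)/2 = (468 ± 86)/2, giving x^2 = 191 or x^2 = 277. So f(x) = (x^2 - 191)(x^2 - 277) and the roots of f are ±√191, ±√277. Hence the splitting field is K = Q(√191, √277). Since 191 and 277 are distinct squarefree integers > 1, their product 52907 is not a perfect square, so √277 ∉ Q(√191). By the tower law [K:Q] = [Q(√191,√277):Q(√191)] · [Q(√191):Q] = 2 · 2 = 4.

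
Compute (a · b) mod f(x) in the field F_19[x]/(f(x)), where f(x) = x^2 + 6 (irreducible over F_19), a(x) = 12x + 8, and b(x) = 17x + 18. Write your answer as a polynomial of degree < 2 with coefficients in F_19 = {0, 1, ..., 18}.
a · b ≡ 10x + 3 (mod f(x))

Multiply in F_19[x]: a(x)·b(x) = (12x + 8)·(17x + 18) = 14x^2 + 10x + 11. This has degree ≥ 2, so divide by f(x) over F_19: 14x^2 + 10x + 11 = (14)·(x^2 + 6) + (10x + 3). Hence a·b ≡ 10x + 3 (mod f). (F_19[x]/(f) is a field with 19^2 = 361 elements since f is irreducible of degree 2.)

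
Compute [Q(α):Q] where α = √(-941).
[Q(α):Q] = 2

[Q(α):Q] equals the degree of the minimal polynomial of α. Here α^2 = -941 and x^2 + 941 is irreducible (d = -941 is squarefree, ≠ 1, hence not a square), so deg(m_α) = 2. Thus [Q(α):Q] = 2.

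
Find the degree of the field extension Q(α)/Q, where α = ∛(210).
[Q(α):Q] = 3

The minimal polynomial of α is x^3 - 210, irreducible over Q since 210 is not a perfect cube (so x^3 - 210 has no rational root). Hence [Q(α):Q] = deg(m_α) = 3.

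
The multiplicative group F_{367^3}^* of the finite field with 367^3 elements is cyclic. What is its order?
|F_{367^3}^*| = 49430862

F_{367^3} has 367^3 = 49430863 elements; its multiplicative group consists of all nonzero elements, so |F_{367^3}^*| = 49430863 - 1 = 49430862. (It is cyclic since any finite subgroup of the multiplicative group of a field is cyclic.)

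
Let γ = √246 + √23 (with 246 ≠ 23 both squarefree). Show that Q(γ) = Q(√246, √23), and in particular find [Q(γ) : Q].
[Q(γ) : Q] = 4 (equivalently, Q(γ) = Q(√246, √23))

Obviously Q(γ) ⊆ Q(√246, √23), and [Q(√246, √23):Q] = 4 (since 246, 23 are distinct squarefree integers > 1 with 5658 not a perfect square). To show equality we compute the minimal polynomial of γ. From γ = √246 + √23: γ^2 = 246 + 2√(5658) + 23 = 269 + 2√(5658), so γ^2 - 269 = 2√(5658); squaring, (γ^2 - 269)^2 = 4·5658, i.e. γ^4 - 538γ^2 + 72361 - 22632 = 0, i.e. γ^4 - 538γ^2 + 49729 = 0. So γ is a root of x^4 - 538x^2 + 49729. This polynomial is irreducible over Q: it has no rational root (each ±√246 ± √23 is irrational), and any factorization into two quadratics over Q would force √(5658) ∈ Q (pairing opposite roots) or √246, √23 ∈ Q (other pairings), all impossible. Hence [Q(γ):Q] = 4 = [Q(√246, √23):Q], so Q(γ) = Q(√246, √23).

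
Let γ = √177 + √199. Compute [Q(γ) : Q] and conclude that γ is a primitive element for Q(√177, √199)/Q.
[Q(γ) : Q] = 4 (equivalently, Q(γ) = Q(√177, √199))

Obviously Q(γ) ⊆ Q(√177, √199), and [Q(√177, √199):Q] = 4 (since 177, 199 are distinct squarefree integers > 1 with 35223 not a perfect square). To show equality we compute the minimal polynomial of γ. From γ = √177 + √199: γ^2 = 177 + 2√(35223) + 199 = 376 + 2√(35223), so γ^2 - 376 = 2√(35223); squaring, (γ^2 - 376)^2 = 4·35223, i.e. γ^4 - 752γ^2 + 141376 - 140892 = 0, i.e. γ^4 - 752γ^2 + 484 = 0. So γ is a root of x^4 - 752x^2 + 484. This polynomial is irreducible over Q: it has no rational root (each ±√177 ± √199 is irrational), and any factorization into two quadratics over Q would force √(35223) ∈ Q (pairing opposite roots) or √177, √199 ∈ Q (other pairings), all impossible. Hence [Q(γ):Q] = 4 = [Q(√177, √199):Q], so Q(γ) = Q(√177, √199).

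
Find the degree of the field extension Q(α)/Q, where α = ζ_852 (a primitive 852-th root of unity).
[Q(α):Q] = 280

The minimal polynomial of ζ_852 over Q is the 852-th cyclotomic polynomial Φ_852(x), which is irreducible over Q and has degree φ(852) = 280. Hence [Q(α):Q] = φ(852) = 280.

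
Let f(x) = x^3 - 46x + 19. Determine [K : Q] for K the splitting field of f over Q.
[K : Q] = 6

By the rational root test, any rational root of the monic integer polynomial f(x) = x^3 - 46x + 19 must be an integer dividing the constant term 19, i.e. one of ±{1, 19}. Evaluating: f(1) = -26, f(-1) = 64, f(19) = 6004, f(-19) = -5966; none is 0, so f has no rational root and is therefore irreducible over Q (a cubic with no linear factor over a field is irreducible). For an irreducible cubic, the Galois group is A_3 or S_3 according as the discriminant disc(f) = -4a^3 - 27b^2 = -4·(-46)^3 - 27·(19)^2 = 379597 is or is not a square in Q. Here disc(f) = 379597 is not a perfect square in Q, so the Galois group of f over Q is not contained in A_3 and must be all of S_3. The splitting field has degree |S_3| = 6 over Q, so [K : Q] = 6.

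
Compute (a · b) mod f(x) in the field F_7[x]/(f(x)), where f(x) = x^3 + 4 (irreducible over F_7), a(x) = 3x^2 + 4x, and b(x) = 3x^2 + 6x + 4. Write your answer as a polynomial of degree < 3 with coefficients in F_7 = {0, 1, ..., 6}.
a · b ≡ x^2 + x + 6 (mod f(x))

Multiply in F_7[x]: a(x)·b(x) = (3x^2 + 4x)·(3x^2 + 6x + 4) = 2x^4 + 2x^3 + x^2 + 2x. This has degree ≥ 3, so divide by f(x) over F_7: 2x^4 + 2x^3 + x^2 + 2x = (2x + 2)·(x^3 + 4) + (x^2 + x + 6). Hence a·b ≡ x^2 + x + 6 (mod f). (F_7[x]/(f) is a field with 7^3 = 343 elements since f is irreducible of degree 3.)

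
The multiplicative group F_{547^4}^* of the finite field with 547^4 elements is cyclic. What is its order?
|F_{547^4}^*| = 89526025680

F_{547^4} has 547^4 = 89526025681 elements; its multiplicative group consists of all nonzero elements, so |F_{547^4}^*| = 89526025681 - 1 = 89526025680. (It is cyclic since any finite subgroup of the multiplicative group of a field is cyclic.)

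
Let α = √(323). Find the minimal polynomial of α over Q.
m_α(x) = x^2 - 323

α satisfies α^2 - 323 = 0, so x^2 - 323 annihilates α. Since d = 323 is squarefree and ≠ 1, it is not a perfect square in Q, so x^2 - 323 has no rational root and is therefore irreducible over Q (a degree-2 polynomial over a field is irreducible iff it has no root). Hence m_α(x) = x^2 - 323.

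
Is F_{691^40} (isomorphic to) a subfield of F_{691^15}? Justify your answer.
No: F_{691^40} is not a subfield of F_{691^15}

F_{p^m} embeds in F_{p^n} iff m | n. Here 40 ∤ 15 (since 15 = 0·40 + 15 with remainder 15 ≠ 0), so F_{691^40} is not a subfield of F_{691^15}. Equivalently: if it were, the tower law would give 40 = [F_{691^40}:F_691] dividing [F_{691^15}:F_691] = 15, contradiction.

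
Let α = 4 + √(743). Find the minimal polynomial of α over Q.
m_α(x) = x^2 - 8x - 727

From α - 4 = √(743), squaring gives (α - 4)^2 = 743, i.e. α^2 - 8α + 16 = 743, so α^2 - 8α - 727 = 0. The discriminant of x^2 - 8x - 727 is (-8)^2 - 4·(-727) = 64 + 2908 = 2972, and 4·(743) is not a perfect square in Q since 743 is squarefree and ≠ 1. Hence x^2 - 8x - 727 is irreducible over Q and is the minimal polynomial of α.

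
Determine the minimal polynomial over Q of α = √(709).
m_α(x) = x^2 - 709

α satisfies α^2 - 709 = 0, so x^2 - 709 annihilates α. Since d = 709 is squarefree and ≠ 1, it is not a perfect square in Q, so x^2 - 709 has no rational root and is therefore irreducible over Q (a degree-2 polynomial over a field is irreducible iff it has no root). Hence m_α(x) = x^2 - 709.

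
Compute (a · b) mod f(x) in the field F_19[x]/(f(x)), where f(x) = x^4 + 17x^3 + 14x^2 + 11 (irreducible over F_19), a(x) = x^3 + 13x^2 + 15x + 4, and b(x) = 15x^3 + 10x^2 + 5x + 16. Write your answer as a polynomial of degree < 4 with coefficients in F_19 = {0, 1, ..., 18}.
a · b ≡ 8x^3 + 9x^2 + 12x + 8 (mod f(x))

Multiply in F_19[x]: a(x)·b(x) = (x^3 + 13x^2 + 15x + 4)·(15x^3 + 10x^2 + 5x + 16) = 15x^6 + 15x^5 + 18x^4 + 6x^3 + 13x + 7. This has degree ≥ 4, so divide by f(x) over F_19: 15x^6 + 15x^5 + 18x^4 + 6x^3 + 13x + 7 = (15x^2 + 7x + 12)·(x^4 + 17x^3 + 14x^2 + 11) + (8x^3 + 9x^2 + 12x + 8). Hence a·b ≡ 8x^3 + 9x^2 + 12x + 8 (mod f). (F_19[x]/(f) is a field with 19^4 = 130321 elements since f is irreducible of degree 4.)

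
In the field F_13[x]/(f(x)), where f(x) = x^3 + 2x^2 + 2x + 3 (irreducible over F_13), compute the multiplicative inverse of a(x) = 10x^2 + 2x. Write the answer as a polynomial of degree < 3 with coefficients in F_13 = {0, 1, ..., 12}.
a(x)^(-1) ≡ x^2 + 10x + 6 (mod f(x))

Since f is irreducible over F_13, F_13[x]/(f) is a field and a(x) ≠ 0 has an inverse. Apply the extended Euclidean algorithm to f(x) and a(x) in F_13[x]: f(x) = (4x + 2)·a(x) + (11x + 3);  a(x) = (8x + 11)·(11x + 3) + (6). The last nonzero remainder is the constant 6 = gcd(f, a) in F_13. Back-substituting through the division chain expresses 6 = s(x)·a(x) + t(x)·f(x) with s(x) ≡ 6x^2 + 8x + 10 (mod f), so (6x^2 + 8x + 10)·a(x) ≡ 6 (mod f). Multiplying by 6^(-1) ≡ 11 in F_13 gives a(x)^(-1) ≡ 11·(6x^2 + 8x + 10) ≡ x^2 + 10x + 6 (mod f). Check: (10x^2 + 2x)·(x^2 + 10x + 6) = 10x^4 + 11x^3 + 2x^2 + 12x ≡ 1 (mod x^3 + 2x^2 + 2x + 3).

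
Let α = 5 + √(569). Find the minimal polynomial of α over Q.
m_α(x) = x^2 - 10x - 544

From α - 5 = √(569), squaring gives (α - 5)^2 = 569, i.e. α^2 - 10α + 25 = 569, so α^2 - 10α - 544 = 0. The discriminant of x^2 - 10x - 544 is (-10)^2 - 4·(-544) = 100 + 2176 = 2276, and 4·(569) is not a perfect square in Q since 569 is squarefree and ≠ 1. Hence x^2 - 10x - 544 is irreducible over Q and is the minimal polynomial of α.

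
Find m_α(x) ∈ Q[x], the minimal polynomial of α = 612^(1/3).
m_α(x) = x^3 - 612

α satisfies α^3 = 612, so x^3 - 612 annihilates α. By the rational root test, a rational root p/q (in lowest terms) of x^3 - 612 would satisfy p^3 = 612 q^3, forcing q = 1 and p^3 = 612; but 612 is not a perfect cube, contradiction. A monic cubic over Q with no rational root is irreducible (any nontrivial factorization would include a linear factor). Hence x^3 - 612 is the minimal polynomial of α, and in particular [Q(α):Q] = 3.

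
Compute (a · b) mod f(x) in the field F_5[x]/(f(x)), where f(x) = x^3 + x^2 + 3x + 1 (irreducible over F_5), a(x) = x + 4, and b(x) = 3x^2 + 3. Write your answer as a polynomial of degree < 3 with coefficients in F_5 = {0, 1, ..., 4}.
a · b ≡ 4x^2 + 4x + 4 (mod f(x))

Multiply in F_5[x]: a(x)·b(x) = (x + 4)·(3x^2 + 3) = 3x^3 + 2x^2 + 3x + 2. This has degree ≥ 3, so divide by f(x) over F_5: 3x^3 + 2x^2 + 3x + 2 = (3)·(x^3 + x^2 + 3x + 1) + (4x^2 + 4x + 4). Hence a·b ≡ 4x^2 + 4x + 4 (mod f). (F_5[x]/(f) is a field with 5^3 = 125 elements since f is irreducible of degree 3.)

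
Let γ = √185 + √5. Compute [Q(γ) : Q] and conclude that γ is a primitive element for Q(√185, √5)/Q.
[Q(γ) : Q] = 4 (equivalently, Q(γ) = Q(√185, √5))

Obviously Q(γ) ⊆ Q(√185, √5), and [Q(√185, √5):Q] = 4 (since 185, 5 are distinct squarefree integers > 1 with 925 not a perfect square). To show equality we compute the minimal polynomial of γ. From γ = √185 + √5: γ^2 = 185 + 2√(925) + 5 = 190 + 2√(925), so γ^2 - 190 = 2√(925); squaring, (γ^2 - 190)^2 = 4·925, i.e. γ^4 - 380γ^2 + 36100 - 3700 = 0, i.e. γ^4 - 380γ^2 + 32400 = 0. So γ is a root of x^4 - 380x^2 + 32400. This polynomial is irreducible over Q: it has no rational root (each ±√185 ± √5 is irrational), and any factorization into two quadratics over Q would force √(925) ∈ Q (pairing opposite roots) or √185, √5 ∈ Q (other pairings), all impossible. Hence [Q(γ):Q] = 4 = [Q(√185, √5):Q], so Q(γ) = Q(√185, √5).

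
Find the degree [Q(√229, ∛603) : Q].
[Q(√229, ∛603) : Q] = 6

Let L = Q(√229, ∛603). Since Q(√229) ⊂ L and [Q(√229):Q] = 2, the tower law gives 2 | [L:Q]. Likewise Q(∛603) ⊂ L with [Q(∛603):Q] = 3 (because 603 is not a perfect cube), so 3 | [L:Q]. As gcd(2,3) = 1, [L:Q] is divisible by 6. Conversely L is generated over Q by √229 and ∛603, so [L:Q] ≤ 2·3 = 6. Therefore [Q(√229, ∛603) : Q] = 6.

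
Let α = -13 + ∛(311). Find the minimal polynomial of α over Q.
m_α(x) = x^3 + 39x^2 + 507x + 1886

Set β = α + 13 = ∛(311), so β^3 = 311. Then (α + 13)^3 - 311 = 0, i.e. α is a root of g(x) = (x + 13)^3 - 311 = x^3 + 39x^2 + 507x + 1886. Since g(x) = h(x + 13) where h(x) = x^3 - 311, and h is irreducible over Q (because 311 is not a perfect cube, so h has no rational root, and a monic cubic with no rational root is irreducible), g is also irreducible (irreducibility is preserved under the substitution x → x + 13). Hence m_α(x) = x^3 + 39x^2 + 507x + 1886.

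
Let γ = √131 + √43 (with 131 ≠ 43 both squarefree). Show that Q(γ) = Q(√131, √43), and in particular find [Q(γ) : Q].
[Q(γ) : Q] = 4 (equivalently, Q(γ) = Q(√131, √43))

Obviously Q(γ) ⊆ Q(√131, √43), and [Q(√131, √43):Q] = 4 (since 131, 43 are distinct squarefree integers > 1 with 5633 not a perfect square). To show equality we compute the minimal polynomial of γ. From γ = √131 + √43: γ^2 = 131 + 2√(5633) + 43 = 174 + 2√(5633), so γ^2 - 174 = 2√(5633); squaring, (γ^2 - 174)^2 = 4·5633, i.e. γ^4 - 348γ^2 + 30276 - 22532 = 0, i.e. γ^4 - 348γ^2 + 7744 = 0. So γ is a root of x^4 - 348x^2 + 7744. This polynomial is irreducible over Q: it has no rational root (each ±√131 ± √43 is irrational), and any factorization into two quadratics over Q would force √(5633) ∈ Q (pairing opposite roots) or √131, √43 ∈ Q (other pairings), all impossible. Hence [Q(γ):Q] = 4 = [Q(√131, √43):Q], so Q(γ) = Q(√131, √43).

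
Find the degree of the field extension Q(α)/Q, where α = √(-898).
[Q(α):Q] = 2

[Q(α):Q] equals the degree of the minimal polynomial of α. Here α^2 = -898 and x^2 + 898 is irreducible (d = -898 is squarefree, ≠ 1, hence not a square), so deg(m_α) = 2. Thus [Q(α):Q] = 2.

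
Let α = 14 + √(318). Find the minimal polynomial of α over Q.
m_α(x) = x^2 - 28x - 122

From α - 14 = √(318), squaring gives (α - 14)^2 = 318, i.e. α^2 - 28α + 196 = 318, so α^2 - 28α - 122 = 0. The discriminant of x^2 - 28x - 122 is (-28)^2 - 4·(-122) = 784 + 488 = 1272, and 4·(318) is not a perfect square in Q since 318 is squarefree and ≠ 1. Hence x^2 - 28x - 122 is irreducible over Q and is the minimal polynomial of α.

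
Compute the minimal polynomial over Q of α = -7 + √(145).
m_α(x) = x^2 + 14x - 96

From α + 7 = √(145), squaring gives (α + 7)^2 = 145, i.e. α^2 + 14α + 49 = 145, so α^2 + 14α - 96 = 0. The discriminant of x^2 + 14x - 96 is (14)^2 - 4·(-96) = 196 + 384 = 580, and 4·(145) is not a perfect square in Q since 145 is squarefree and ≠ 1. Hence x^2 + 14x - 96 is irreducible over Q and is the minimal polynomial of α.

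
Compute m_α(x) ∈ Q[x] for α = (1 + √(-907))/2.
m_α(x) = x^2 - x + 227

From 2α - 1 = √(-907), squaring gives (2α - 1)^2 = -907, i.e. 4α^2 - 4α + 1 = -907, so α^2 - α + (1 + 907)/4 = 0. Since -907 ≡ 1 (mod 4), (1 + 907)/4 = 227 ∈ Z. The polynomial x^2 - x + 227 has discriminant 1 - 4·(227) = -907, which is not a perfect square in Q (d = -907 is squarefree and ≠ 1), so x^2 - x + 227 is irreducible over Q. It is the minimal polynomial of α.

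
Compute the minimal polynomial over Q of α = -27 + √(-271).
m_α(x) = x^2 + 54x + 1000

From α + 27 = √(-271), squaring gives (α + 27)^2 = -271, i.e. α^2 + 54α + 729 = -271, so α^2 + 54α + 1000 = 0. The discriminant of x^2 + 54x + 1000 is (54)^2 - 4·(1000) = 2916 - 4000 = -1084, and 4·(-271) is not a perfect square in Q since -271 is squarefree and ≠ 1. Hence x^2 + 54x + 1000 is irreducible over Q and is the minimal polynomial of α.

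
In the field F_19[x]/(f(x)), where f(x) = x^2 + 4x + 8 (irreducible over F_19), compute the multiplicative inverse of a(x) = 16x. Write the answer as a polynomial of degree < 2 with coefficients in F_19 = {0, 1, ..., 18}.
a(x)^(-1) ≡ 4x + 16 (mod f(x))

Since f is irreducible over F_19, F_19[x]/(f) is a field and a(x) ≠ 0 has an inverse. Apply the extended Euclidean algorithm to f(x) and a(x) in F_19[x]: f(x) = (6x + 5)·a(x) + (8). The last nonzero remainder is the constant 8 = gcd(f, a) in F_19. Back-substituting through the division chain expresses 8 = s(x)·a(x) + t(x)·f(x) with s(x) ≡ 13x + 14 (mod f), so (13x + 14)·a(x) ≡ 8 (mod f). Multiplying by 8^(-1) ≡ 12 in F_19 gives a(x)^(-1) ≡ 12·(13x + 14) ≡ 4x + 16 (mod f). Check: (16x)·(4x + 16) = 7x^2 + 9x ≡ 1 (mod x^2 + 4x + 8).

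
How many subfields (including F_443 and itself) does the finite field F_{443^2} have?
F_{443^2} has 2 subfields

The subfields of F_{p^n} are exactly the fields F_{p^d} for d | n (each is the fixed field of the unique index-d subgroup of Gal(F_{p^n}/F_p) ≅ Z/nZ). The divisors of n = 2 are {1, 2}, giving 2 subfields: F_{443^1}, F_{443^2}.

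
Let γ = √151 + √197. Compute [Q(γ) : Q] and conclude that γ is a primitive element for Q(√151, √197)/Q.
[Q(γ) : Q] = 4 (equivalently, Q(γ) = Q(√151, √197))

Obviously Q(γ) ⊆ Q(√151, √197), and [Q(√151, √197):Q] = 4 (since 151, 197 are distinct squarefree integers > 1 with 29747 not a perfect square). To show equality we compute the minimal polynomial of γ. From γ = √151 + √197: γ^2 = 151 + 2√(29747) + 197 = 348 + 2√(29747), so γ^2 - 348 = 2√(29747); squaring, (γ^2 - 348)^2 = 4·29747, i.e. γ^4 - 696γ^2 + 121104 - 118988 = 0, i.e. γ^4 - 696γ^2 + 2116 = 0. So γ is a root of x^4 - 696x^2 + 2116. This polynomial is irreducible over Q: it has no rational root (each ±√151 ± √197 is irrational), and any factorization into two quadratics over Q would force √(29747) ∈ Q (pairing opposite roots) or √151, √197 ∈ Q (other pairings), all impossible. Hence [Q(γ):Q] = 4 = [Q(√151, √197):Q], so Q(γ) = Q(√151, √197).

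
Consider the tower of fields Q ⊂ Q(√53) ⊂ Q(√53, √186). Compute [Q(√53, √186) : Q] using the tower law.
[Q(√53, √186) : Q] = 4

[Q(√53):Q] = 2 (min poly x^2 - 53, irreducible since 53 is squarefree > 1). For the top step, suppose √186 ∈ Q(√53), say √186 = c + d√53 with c, d ∈ Q. Squaring: 186 = c^2 + 53d^2 + 2cd√53. Since √53 ∉ Q this forces 2cd = 0. If d = 0 then √186 = c ∈ Q, contradicting 186 squarefree > 1. If c = 0 then 186 = 53d^2, so 53·186 = (53d)^2 is a perfect square in Q — but 53·186 = 9858 is not a perfect square (since 53 and 186 are distinct squarefree integers). Contradiction. Hence √186 ∉ Q(√53), so x^2 - 186 stays irreducible over Q(√53) and [Q(√53, √186) : Q(√53)] = 2. By the tower law, [Q(√53, √186) : Q] = 2 · 2 = 4.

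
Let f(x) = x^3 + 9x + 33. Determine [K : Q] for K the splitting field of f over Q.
[K : Q] = 6

By the rational root test, any rational root of the monic integer polynomial f(x) = x^3 + 9x + 33 must be an integer dividing the constant term 33, i.e. one of ±{1, 3, 11, 33}. Evaluating: f(1) = 43, f(-1) = 23, f(3) = 87, f(-3) = -21, f(11) = 1463, f(-11) = -1397, f(33) = 36267, f(-33) = -36201; none is 0, so f has no rational root and is therefore irreducible over Q (a cubic with no linear factor over a field is irreducible). For an irreducible cubic, the Galois group is A_3 or S_3 according as the discriminant disc(f) = -4a^3 - 27b^2 = -4·(9)^3 - 27·(33)^2 = -32319 is or is not a square in Q. Here disc(f) = -32319 is not a perfect square in Q, so the Galois group of f over Q is not contained in A_3 and must be all of S_3. The splitting field has degree |S_3| = 6 over Q, so [K : Q] = 6.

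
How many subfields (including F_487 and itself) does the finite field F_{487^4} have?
F_{487^4} has 3 subfields

The subfields of F_{p^n} are exactly the fields F_{p^d} for d | n (each is the fixed field of the unique index-d subgroup of Gal(F_{p^n}/F_p) ≅ Z/nZ). The divisors of n = 4 are {1, 2, 4}, giving 3 subfields: F_{487^1}, F_{487^2}, F_{487^4}.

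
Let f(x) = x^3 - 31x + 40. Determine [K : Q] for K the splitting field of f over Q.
[K : Q] = 6

By the rational root test, any rational root of the monic integer polynomial f(x) = x^3 - 31x + 40 must be an integer dividing the constant term 40, i.e. one of ±{1, 2, 4, 5, 8, 10, 20, 40}. Evaluating: f(1) = 10, f(-1) = 70, f(2) = -14, f(-2) = 94, f(4) = -20, f(-4) = 100, f(5) = 10, f(-5) = 70, f(8) = 304, f(-8) = -224, f(10) = 730, f(-10) = -650, f(20) = 7420, f(-20) = -7340, f(40) = 62800, f(-40) = -62720; none is 0, so f has no rational root and is therefore irreducible over Q (a cubic with no linear factor over a field is irreducible). For an irreducible cubic, the Galois group is A_3 or S_3 according as the discriminant disc(f) = -4a^3 - 27b^2 = -4·(-31)^3 - 27·(40)^2 = 75964 is or is not a square in Q. Here disc(f) = 75964 is not a perfect square in Q, so the Galois group of f over Q is not contained in A_3 and must be all of S_3. The splitting field has degree |S_3| = 6 over Q, so [K : Q] = 6.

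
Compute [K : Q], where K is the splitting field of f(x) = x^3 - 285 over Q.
[K : Q] = 6

The roots of x^3 - 285 are ∛285, ω∛285, ω^2∛285 where ω = e^(2πi/3) is a primitive cube root of unity, so K = Q(∛285, ω). Now [Q(∛285):Q] = 3 (since 285 is not a perfect cube, x^3 - 285 is irreducible) and [Q(ω):Q] = 2. Both 2 and 3 divide [K:Q], and [K:Q] ≤ 3·2 = 6, so [K:Q] = 6. (Equivalently: Q(∛285) ⊂ R but ω ∉ R, so [K : Q(∛285)] = 2.)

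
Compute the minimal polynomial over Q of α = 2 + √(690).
m_α(x) = x^2 - 4x - 686

From α - 2 = √(690), squaring gives (α - 2)^2 = 690, i.e. α^2 - 4α + 4 = 690, so α^2 - 4α - 686 = 0. The discriminant of x^2 - 4x - 686 is (-4)^2 - 4·(-686) = 16 + 2744 = 2760, and 4·(690) is not a perfect square in Q since 690 is squarefree and ≠ 1. Hence x^2 - 4x - 686 is irreducible over Q and is the minimal polynomial of α.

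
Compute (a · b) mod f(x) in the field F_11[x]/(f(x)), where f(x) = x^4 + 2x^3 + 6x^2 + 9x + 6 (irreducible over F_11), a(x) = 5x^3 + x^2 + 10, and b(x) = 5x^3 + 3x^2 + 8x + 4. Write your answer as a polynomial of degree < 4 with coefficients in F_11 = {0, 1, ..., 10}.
a · b ≡ 6x^3 + 7x^2 + x + 3 (mod f(x))

Multiply in F_11[x]: a(x)·b(x) = (5x^3 + x^2 + 10)·(5x^3 + 3x^2 + 8x + 4) = 3x^6 + 9x^5 + 10x^4 + x^3 + x^2 + 3x + 7. This has degree ≥ 4, so divide by f(x) over F_11: 3x^6 + 9x^5 + 10x^4 + x^3 + x^2 + 3x + 7 = (3x^2 + 3x + 8)·(x^4 + 2x^3 + 6x^2 + 9x + 6) + (6x^3 + 7x^2 + x + 3). Hence a·b ≡ 6x^3 + 7x^2 + x + 3 (mod f). (F_11[x]/(f) is a field with 11^4 = 14641 elements since f is irreducible of degree 4.)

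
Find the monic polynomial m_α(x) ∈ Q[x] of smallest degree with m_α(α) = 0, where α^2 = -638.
m_α(x) = x^2 + 638

α satisfies α^2 + 638 = 0, so x^2 + 638 annihilates α. Since d = -638 is squarefree and ≠ 1, it is not a perfect square in Q, so x^2 + 638 has no rational root and is therefore irreducible over Q (a degree-2 polynomial over a field is irreducible iff it has no root). Hence m_α(x) = x^2 + 638.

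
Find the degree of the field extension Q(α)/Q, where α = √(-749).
[Q(α):Q] = 2

[Q(α):Q] equals the degree of the minimal polynomial of α. Here α^2 = -749 and x^2 + 749 is irreducible (d = -749 is squarefree, ≠ 1, hence not a square), so deg(m_α) = 2. Thus [Q(α):Q] = 2.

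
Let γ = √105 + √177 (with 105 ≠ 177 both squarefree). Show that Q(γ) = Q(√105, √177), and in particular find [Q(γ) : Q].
[Q(γ) : Q] = 4 (equivalently, Q(γ) = Q(√105, √177))

Obviously Q(γ) ⊆ Q(√105, √177), and [Q(√105, √177):Q] = 4 (since 105, 177 are distinct squarefree integers > 1 with 18585 not a perfect square). To show equality we compute the minimal polynomial of γ. From γ = √105 + √177: γ^2 = 105 + 2√(18585) + 177 = 282 + 2√(18585), so γ^2 - 282 = 2√(18585); squaring, (γ^2 - 282)^2 = 4·18585, i.e. γ^4 - 564γ^2 + 79524 - 74340 = 0, i.e. γ^4 - 564γ^2 + 5184 = 0. So γ is a root of x^4 - 564x^2 + 5184. This polynomial is irreducible over Q: it has no rational root (each ±√105 ± √177 is irrational), and any factorization into two quadratics over Q would force √(18585) ∈ Q (pairing opposite roots) or √105, √177 ∈ Q (other pairings), all impossible. Hence [Q(γ):Q] = 4 = [Q(√105, √177):Q], so Q(γ) = Q(√105, √177).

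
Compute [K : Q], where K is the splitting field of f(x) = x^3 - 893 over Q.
[K : Q] = 6

The roots of x^3 - 893 are ∛893, ω∛893, ω^2∛893 where ω = e^(2πi/3) is a primitive cube root of unity, so K = Q(∛893, ω). Now [Q(∛893):Q] = 3 (since 893 is not a perfect cube, x^3 - 893 is irreducible) and [Q(ω):Q] = 2. Both 2 and 3 divide [K:Q], and [K:Q] ≤ 3·2 = 6, so [K:Q] = 6. (Equivalently: Q(∛893) ⊂ R but ω ∉ R, so [K : Q(∛893)] = 2.)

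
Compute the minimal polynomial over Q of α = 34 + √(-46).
m_α(x) = x^2 - 68x + 1202

From α - 34 = √(-46), squaring gives (α - 34)^2 = -46, i.e. α^2 - 68α + 1156 = -46, so α^2 - 68α + 1202 = 0. The discriminant of x^2 - 68x + 1202 is (-68)^2 - 4·(1202) = 4624 - 4808 = -184, and 4·(-46) is not a perfect square in Q since -46 is squarefree and ≠ 1. Hence x^2 - 68x + 1202 is irreducible over Q and is the minimal polynomial of α.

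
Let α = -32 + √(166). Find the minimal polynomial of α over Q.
m_α(x) = x^2 + 64x + 858

From α + 32 = √(166), squaring gives (α + 32)^2 = 166, i.e. α^2 + 64α + 1024 = 166, so α^2 + 64α + 858 = 0. The discriminant of x^2 + 64x + 858 is (64)^2 - 4·(858) = 4096 - 3432 = 664, and 4·(166) is not a perfect square in Q since 166 is squarefree and ≠ 1. Hence x^2 + 64x + 858 is irreducible over Q and is the minimal polynomial of α.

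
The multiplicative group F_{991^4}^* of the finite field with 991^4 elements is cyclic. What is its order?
|F_{991^4}^*| = 964483090560

F_{991^4} has 991^4 = 964483090561 elements; its multiplicative group consists of all nonzero elements, so |F_{991^4}^*| = 964483090561 - 1 = 964483090560. (It is cyclic since any finite subgroup of the multiplicative group of a field is cyclic.)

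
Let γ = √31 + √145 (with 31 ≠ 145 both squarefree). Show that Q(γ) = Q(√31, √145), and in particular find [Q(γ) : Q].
[Q(γ) : Q] = 4 (equivalently, Q(γ) = Q(√31, √145))

Obviously Q(γ) ⊆ Q(√31, √145), and [Q(√31, √145):Q] = 4 (since 31, 145 are distinct squarefree integers > 1 with 4495 not a perfect square). To show equality we compute the minimal polynomial of γ. From γ = √31 + √145: γ^2 = 31 + 2√(4495) + 145 = 176 + 2√(4495), so γ^2 - 176 = 2√(4495); squaring, (γ^2 - 176)^2 = 4·4495, i.e. γ^4 - 352γ^2 + 30976 - 17980 = 0, i.e. γ^4 - 352γ^2 + 12996 = 0. So γ is a root of x^4 - 352x^2 + 12996. This polynomial is irreducible over Q: it has no rational root (each ±√31 ± √145 is irrational), and any factorization into two quadratics over Q would force √(4495) ∈ Q (pairing opposite roots) or √31, √145 ∈ Q (other pairings), all impossible. Hence [Q(γ):Q] = 4 = [Q(√31, √145):Q], so Q(γ) = Q(√31, √145).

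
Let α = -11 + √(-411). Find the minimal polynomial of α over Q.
m_α(x) = x^2 + 22x + 532

From α + 11 = √(-411), squaring gives (α + 11)^2 = -411, i.e. α^2 + 22α + 121 = -411, so α^2 + 22α + 532 = 0. The discriminant of x^2 + 22x + 532 is (22)^2 - 4·(532) = 484 - 2128 = -1644, and 4·(-411) is not a perfect square in Q since -411 is squarefree and ≠ 1. Hence x^2 + 22x + 532 is irreducible over Q and is the minimal polynomial of α.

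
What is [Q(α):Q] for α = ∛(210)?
[Q(α):Q] = 3

The minimal polynomial of α is x^3 - 210, irreducible over Q since 210 is not a perfect cube (so x^3 - 210 has no rational root). Hence [Q(α):Q] = deg(m_α) = 3.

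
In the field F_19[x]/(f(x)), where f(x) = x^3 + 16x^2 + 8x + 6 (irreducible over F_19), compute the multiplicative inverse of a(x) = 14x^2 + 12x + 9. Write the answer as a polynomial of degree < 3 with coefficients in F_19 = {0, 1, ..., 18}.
a(x)^(-1) ≡ 9x + 6 (mod f(x))

Since f is irreducible over F_19, F_19[x]/(f) is a field and a(x) ≠ 0 has an inverse. Apply the extended Euclidean algorithm to f(x) and a(x) in F_19[x]: f(x) = (15x + 10)·a(x) + (11). The last nonzero remainder is the constant 11 = gcd(f, a) in F_19. Back-substituting through the division chain expresses 11 = s(x)·a(x) + t(x)·f(x) with s(x) ≡ 4x + 9 (mod f), so (4x + 9)·a(x) ≡ 11 (mod f). Multiplying by 11^(-1) ≡ 7 in F_19 gives a(x)^(-1) ≡ 7·(4x + 9) ≡ 9x + 6 (mod f). Check: (14x^2 + 12x + 9)·(9x + 6) = 12x^3 + 2x^2 + x + 16 ≡ 1 (mod x^3 + 16x^2 + 8x + 6).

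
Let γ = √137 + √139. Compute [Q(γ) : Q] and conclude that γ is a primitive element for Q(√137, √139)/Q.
[Q(γ) : Q] = 4 (equivalently, Q(γ) = Q(√137, √139))

Obviously Q(γ) ⊆ Q(√137, √139), and [Q(√137, √139):Q] = 4 (since 137, 139 are distinct squarefree integers > 1 with 19043 not a perfect square). To show equality we compute the minimal polynomial of γ. From γ = √137 + √139: γ^2 = 137 + 2√(19043) + 139 = 276 + 2√(19043), so γ^2 - 276 = 2√(19043); squaring, (γ^2 - 276)^2 = 4·19043, i.e. γ^4 - 552γ^2 + 76176 - 76172 = 0, i.e. γ^4 - 552γ^2 + 4 = 0. So γ is a root of x^4 - 552x^2 + 4. This polynomial is irreducible over Q: it has no rational root (each ±√137 ± √139 is irrational), and any factorization into two quadratics over Q would force √(19043) ∈ Q (pairing opposite roots) or √137, √139 ∈ Q (other pairings), all impossible. Hence [Q(γ):Q] = 4 = [Q(√137, √139):Q], so Q(γ) = Q(√137, √139).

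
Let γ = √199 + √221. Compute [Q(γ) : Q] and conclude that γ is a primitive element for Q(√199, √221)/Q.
[Q(γ) : Q] = 4 (equivalently, Q(γ) = Q(√199, √221))

Obviously Q(γ) ⊆ Q(√199, √221), and [Q(√199, √221):Q] = 4 (since 199, 221 are distinct squarefree integers > 1 with 43979 not a perfect square). To show equality we compute the minimal polynomial of γ. From γ = √199 + √221: γ^2 = 199 + 2√(43979) + 221 = 420 + 2√(43979), so γ^2 - 420 = 2√(43979); squaring, (γ^2 - 420)^2 = 4·43979, i.e. γ^4 - 840γ^2 + 176400 - 175916 = 0, i.e. γ^4 - 840γ^2 + 484 = 0. So γ is a root of x^4 - 840x^2 + 484. This polynomial is irreducible over Q: it has no rational root (each ±√199 ± √221 is irrational), and any factorization into two quadratics over Q would force √(43979) ∈ Q (pairing opposite roots) or √199, √221 ∈ Q (other pairings), all impossible. Hence [Q(γ):Q] = 4 = [Q(√199, √221):Q], so Q(γ) = Q(√199, √221).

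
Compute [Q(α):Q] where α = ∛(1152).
[Q(α):Q] = 3

The minimal polynomial of α is x^3 - 1152, irreducible over Q since 1152 is not a perfect cube (so x^3 - 1152 has no rational root). Hence [Q(α):Q] = deg(m_α) = 3.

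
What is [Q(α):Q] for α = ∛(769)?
[Q(α):Q] = 3

The minimal polynomial of α is x^3 - 769, irreducible over Q since 769 is not a perfect cube (so x^3 - 769 has no rational root). Hence [Q(α):Q] = deg(m_α) = 3.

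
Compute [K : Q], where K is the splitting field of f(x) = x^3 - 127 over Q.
[K : Q] = 6

The roots of x^3 - 127 are ∛127, ω∛127, ω^2∛127 where ω = e^(2πi/3) is a primitive cube root of unity, so K = Q(∛127, ω). Now [Q(∛127):Q] = 3 (since 127 is not a perfect cube, x^3 - 127 is irreducible) and [Q(ω):Q] = 2. Both 2 and 3 divide [K:Q], and [K:Q] ≤ 3·2 = 6, so [K:Q] = 6. (Equivalently: Q(∛127) ⊂ R but ω ∉ R, so [K : Q(∛127)] = 2.)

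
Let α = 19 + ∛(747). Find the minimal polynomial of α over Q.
m_α(x) = x^3 - 57x^2 + 1083x - 7606

Set β = α - 19 = ∛(747), so β^3 = 747. Then (α - 19)^3 - 747 = 0, i.e. α is a root of g(x) = (x - 19)^3 - 747 = x^3 - 57x^2 + 1083x - 7606. Since g(x) = h(x - 19) where h(x) = x^3 - 747, and h is irreducible over Q (because 747 is not a perfect cube, so h has no rational root, and a monic cubic with no rational root is irreducible), g is also irreducible (irreducibility is preserved under the substitution x → x - 19). Hence m_α(x) = x^3 - 57x^2 + 1083x - 7606.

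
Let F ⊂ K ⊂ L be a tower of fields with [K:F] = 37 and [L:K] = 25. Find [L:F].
[L:F] = 925

The tower law says that for any tower of field extensions F ⊂ K ⊂ L with finite degrees, [L:F] = [L:K] · [K:F]. Here this gives [L:F] = 25 · 37 = 925.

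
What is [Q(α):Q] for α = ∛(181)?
[Q(α):Q] = 3

The minimal polynomial of α is x^3 - 181, irreducible over Q since 181 is not a perfect cube (so x^3 - 181 has no rational root). Hence [Q(α):Q] = deg(m_α) = 3.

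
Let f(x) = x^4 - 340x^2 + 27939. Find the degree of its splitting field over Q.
[K : Q] = 4

Solving the quadratic in x^2: x^2 = (340 ± √(340^2 - 4·27939))/2 = (340 ± √3844)/2 = (340 ± 62)/2, giving x^2 = 201 or x^2 = 139. So f(x) = (x^2 - 201)(x^2 - 139) and the roots of f are ±√201, ±√139. Hence the splitting field is K = Q(√201, √139). Since 201 and 139 are distinct squarefree integers > 1, their product 27939 is not a perfect square, so √139 ∉ Q(√201). By the tower law [K:Q] = [Q(√201,√139):Q(√201)] · [Q(√201):Q] = 2 · 2 = 4.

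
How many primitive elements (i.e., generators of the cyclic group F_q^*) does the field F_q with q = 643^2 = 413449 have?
There are φ(413448) = 111936 primitive elements

F_q^* is cyclic of order q - 1 = 413448. A cyclic group of order m has exactly φ(m) generators. Here m = 413448 = 2^3 · 3 · 7 · 23 · 107, so the number of primitive elements is φ(413448) = 111936.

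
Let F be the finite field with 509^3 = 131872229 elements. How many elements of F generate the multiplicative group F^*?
There are φ(131872228) = 63885024 primitive elements

F_q^* is cyclic of order q - 1 = 131872228. A cyclic group of order m has exactly φ(m) generators. Here m = 131872228 = 2^2 · 43 · 127 · 6037, so the number of primitive elements is φ(131872228) = 63885024.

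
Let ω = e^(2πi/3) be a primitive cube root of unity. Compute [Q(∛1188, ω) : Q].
[Q(∛1188, ω) : Q] = 6

[Q(∛1188):Q] = 3 (min poly x^3 - 1188, irreducible since 1188 is not a perfect cube). [Q(ω):Q] = 2 (min poly x^2 + x + 1). Since Q(∛1188) ⊂ R and ω ∉ R, we have ω ∉ Q(∛1188), so x^2 + x + 1 remains irreducible over Q(∛1188) and [Q(∛1188, ω) : Q(∛1188)] = 2. By the tower law, [Q(∛1188, ω) : Q] = 3 · 2 = 6. (In fact Q(∛1188, ω) is the splitting field of x^3 - 1188 over Q.)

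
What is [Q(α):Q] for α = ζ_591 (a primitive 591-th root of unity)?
[Q(α):Q] = 392

The minimal polynomial of ζ_591 over Q is the 591-th cyclotomic polynomial Φ_591(x), which is irreducible over Q and has degree φ(591) = 392. Hence [Q(α):Q] = φ(591) = 392.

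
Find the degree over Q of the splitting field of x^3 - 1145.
[K : Q] = 6

The roots of x^3 - 1145 are ∛1145, ω∛1145, ω^2∛1145 where ω = e^(2πi/3) is a primitive cube root of unity, so K = Q(∛1145, ω). Now [Q(∛1145):Q] = 3 (since 1145 is not a perfect cube, x^3 - 1145 is irreducible) and [Q(ω):Q] = 2. Both 2 and 3 divide [K:Q], and [K:Q] ≤ 3·2 = 6, so [K:Q] = 6. (Equivalently: Q(∛1145) ⊂ R but ω ∉ R, so [K : Q(∛1145)] = 2.)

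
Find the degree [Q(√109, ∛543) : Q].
[Q(√109, ∛543) : Q] = 6

Let L = Q(√109, ∛543). Since Q(√109) ⊂ L and [Q(√109):Q] = 2, the tower law gives 2 | [L:Q]. Likewise Q(∛543) ⊂ L with [Q(∛543):Q] = 3 (because 543 is not a perfect cube), so 3 | [L:Q]. As gcd(2,3) = 1, [L:Q] is divisible by 6. Conversely L is generated over Q by √109 and ∛543, so [L:Q] ≤ 2·3 = 6. Therefore [Q(√109, ∛543) : Q] = 6.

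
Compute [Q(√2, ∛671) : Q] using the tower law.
[Q(√2, ∛671) : Q] = 6

Let L = Q(√2, ∛671). Since Q(√2) ⊂ L and [Q(√2):Q] = 2, the tower law gives 2 | [L:Q]. Likewise Q(∛671) ⊂ L with [Q(∛671):Q] = 3 (because 671 is not a perfect cube), so 3 | [L:Q]. As gcd(2,3) = 1, [L:Q] is divisible by 6. Conversely L is generated over Q by √2 and ∛671, so [L:Q] ≤ 2·3 = 6. Therefore [Q(√2, ∛671) : Q] = 6.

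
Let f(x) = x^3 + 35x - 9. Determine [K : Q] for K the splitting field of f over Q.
[K : Q] = 6

By the rational root test, any rational root of the monic integer polynomial f(x) = x^3 + 35x - 9 must be an integer dividing the constant term -9, i.e. one of ±{1, 3, 9}. Evaluating: f(1) = 27, f(-1) = -45, f(3) = 123, f(-3) = -141, f(9) = 1035, f(-9) = -1053; none is 0, so f has no rational root and is therefore irreducible over Q (a cubic with no linear factor over a field is irreducible). For an irreducible cubic, the Galois group is A_3 or S_3 according as the discriminant disc(f) = -4a^3 - 27b^2 = -4·(35)^3 - 27·(-9)^2 = -173687 is or is not a square in Q. Here disc(f) = -173687 is not a perfect square in Q, so the Galois group of f over Q is not contained in A_3 and must be all of S_3. The splitting field has degree |S_3| = 6 over Q, so [K : Q] = 6.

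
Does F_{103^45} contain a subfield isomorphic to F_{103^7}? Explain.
No: F_{103^7} is not a subfield of F_{103^45}

F_{p^m} embeds in F_{p^n} iff m | n. Here 7 ∤ 45 (since 45 = 6·7 + 3 with remainder 3 ≠ 0), so F_{103^7} is not a subfield of F_{103^45}. Equivalently: if it were, the tower law would give 7 = [F_{103^7}:F_103] dividing [F_{103^45}:F_103] = 45, contradiction.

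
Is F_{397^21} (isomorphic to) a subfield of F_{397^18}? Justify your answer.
No: F_{397^21} is not a subfield of F_{397^18}

F_{p^m} embeds in F_{p^n} iff m | n. Here 21 ∤ 18 (since 18 = 0·21 + 18 with remainder 18 ≠ 0), so F_{397^21} is not a subfield of F_{397^18}. Equivalently: if it were, the tower law would give 21 = [F_{397^21}:F_397] dividing [F_{397^18}:F_397] = 18, contradiction.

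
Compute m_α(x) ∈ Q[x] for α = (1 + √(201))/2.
m_α(x) = x^2 - x - 50

From 2α - 1 = √(201), squaring gives (2α - 1)^2 = 201, i.e. 4α^2 - 4α + 1 = 201, so α^2 - α + (1 - 201)/4 = 0. Since 201 ≡ 1 (mod 4), (1 - 201)/4 = -50 ∈ Z. The polynomial x^2 - x - 50 has discriminant 1 - 4·(-50) = 201, which is not a perfect square in Q (d = 201 is squarefree and ≠ 1), so x^2 - x - 50 is irreducible over Q. It is the minimal polynomial of α.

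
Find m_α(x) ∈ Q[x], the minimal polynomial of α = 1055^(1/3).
m_α(x) = x^3 - 1055

α satisfies α^3 = 1055, so x^3 - 1055 annihilates α. By the rational root test, a rational root p/q (in lowest terms) of x^3 - 1055 would satisfy p^3 = 1055 q^3, forcing q = 1 and p^3 = 1055; but 1055 is not a perfect cube, contradiction. A monic cubic over Q with no rational root is irreducible (any nontrivial factorization would include a linear factor). Hence x^3 - 1055 is the minimal polynomial of α, and in particular [Q(α):Q] = 3.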